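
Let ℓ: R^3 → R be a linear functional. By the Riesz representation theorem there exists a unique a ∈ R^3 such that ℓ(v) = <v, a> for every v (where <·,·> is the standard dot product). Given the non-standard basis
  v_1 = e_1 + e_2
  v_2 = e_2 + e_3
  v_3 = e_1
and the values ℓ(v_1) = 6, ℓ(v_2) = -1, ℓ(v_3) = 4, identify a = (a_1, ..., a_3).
a = (4, 2, -3)

Write a = (a_1, ..., a_3) in the standard basis. For each basis vector v_i, ℓ(v_i) = <v_i, a> is a linear equation in the a_j's. Collect the n equations into a matrix system V a = ℓ, where row i of V is v_i (expressed in the standard basis). Since V is invertible (lower-triangular with 1s on the diagonal, up to permutation), solve by back-substitution:
  V =
[[1, 1, 0],
 [0, 1, 1],
 [1, 0, 0]]
  V a = (6, -1, 4)
Solving gives a = (4, 2, -3).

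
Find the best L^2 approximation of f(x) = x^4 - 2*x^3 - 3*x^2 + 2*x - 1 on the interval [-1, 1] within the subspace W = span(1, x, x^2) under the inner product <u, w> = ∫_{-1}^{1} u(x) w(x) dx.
g(x) = -15*x^2/7 + 4*x/5 - 38/35

The best approximation g ∈ W is the orthogonal projection of f onto W. Writing g = a_0 + a_1 x + a_2 x^2, the coefficients solve the normal equations G · a = b where
  G_{ij} = <φ_i, φ_j> and b_i = <f, φ_i>, with φ_0 = 1, φ_1 = x, φ_2 = x^2.
G =
  [2, 0, 2/3]
  [0, 2/3, 0]
  [2/3, 0, 2/5],
b = (-18/5, 8/15, -166/105).
Solving gives a_0 = -38/35, a_1 = 4/5, a_2 = -15/7, so
  g(x) = -15*x^2/7 + 4*x/5 - 38/35.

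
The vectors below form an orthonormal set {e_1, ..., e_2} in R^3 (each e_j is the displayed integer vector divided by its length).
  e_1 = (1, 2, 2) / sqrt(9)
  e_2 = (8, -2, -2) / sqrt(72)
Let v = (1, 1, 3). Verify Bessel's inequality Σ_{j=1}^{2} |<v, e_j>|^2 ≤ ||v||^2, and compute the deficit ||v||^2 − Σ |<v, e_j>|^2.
Σ |<v, e_j>|^2 = 9; ||v||^2 = 11; deficit = 2

Write each e_j = u_j / sqrt(<u_j, u_j>) where u_j is the displayed integer vector. Then <v, e_j> = <v, u_j> / sqrt(<u_j, u_j>), so |<v, e_j>|^2 = <v, u_j>^2 / <u_j, u_j>.
Coefficients: <v, e_1> = 9/sqrt(9), <v, e_2> = 0/sqrt(72).
Square and sum: Σ |<v, e_j>|^2 = 9.
Compute ||v||^2 = v·v = 11.
Deficit = 11 − 9 = 2 ≥ 0, confirming Bessel's inequality. (The deficit equals ||v − Σ <v,e_j> e_j||^2, the squared distance from v to span{e_j}.)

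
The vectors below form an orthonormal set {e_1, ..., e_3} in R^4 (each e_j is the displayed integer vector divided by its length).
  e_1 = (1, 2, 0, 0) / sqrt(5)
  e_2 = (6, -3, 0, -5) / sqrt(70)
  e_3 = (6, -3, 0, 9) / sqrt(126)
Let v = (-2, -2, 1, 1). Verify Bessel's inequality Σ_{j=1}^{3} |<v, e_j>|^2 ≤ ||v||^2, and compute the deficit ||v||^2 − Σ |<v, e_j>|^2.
Σ |<v, e_j>|^2 = 9; ||v||^2 = 10; deficit = 1

Write each e_j = u_j / sqrt(<u_j, u_j>) where u_j is the displayed integer vector. Then <v, e_j> = <v, u_j> / sqrt(<u_j, u_j>), so |<v, e_j>|^2 = <v, u_j>^2 / <u_j, u_j>.
Coefficients: <v, e_1> = -6/sqrt(5), <v, e_2> = -11/sqrt(70), <v, e_3> = 3/sqrt(126).
Square and sum: Σ |<v, e_j>|^2 = 9.
Compute ||v||^2 = v·v = 10.
Deficit = 10 − 9 = 1 ≥ 0, confirming Bessel's inequality. (The deficit equals ||v − Σ <v,e_j> e_j||^2, the squared distance from v to span{e_j}.)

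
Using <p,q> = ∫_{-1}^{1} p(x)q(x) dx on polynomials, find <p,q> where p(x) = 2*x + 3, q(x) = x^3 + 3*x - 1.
<p,q> = -6/5

Expand the product: p(x)·q(x) = 2*x^4 + 3*x^3 + 6*x^2 + 7*x - 3.
∫_{-1}^{1} of each monomial x^k gives [2/(k+1) if k even, 0 if k odd]. Integrating term-by-term (or equivalently evaluating the antiderivative F(x) = 2*x^5/5 + 3*x^4/4 + 2*x^3 + 7*x^2/2 - 3*x at the endpoints):
  F(1) − F(−1) = 73/20 − (97/20) = -6/5.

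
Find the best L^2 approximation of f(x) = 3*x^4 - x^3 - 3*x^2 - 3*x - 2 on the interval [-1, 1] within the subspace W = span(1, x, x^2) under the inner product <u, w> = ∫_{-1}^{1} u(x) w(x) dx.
g(x) = -3*x^2/7 - 18*x/5 - 79/35

The best approximation g ∈ W is the orthogonal projection of f onto W. Writing g = a_0 + a_1 x + a_2 x^2, the coefficients solve the normal equations G · a = b where
  G_{ij} = <φ_i, φ_j> and b_i = <f, φ_i>, with φ_0 = 1, φ_1 = x, φ_2 = x^2.
G =
  [2, 0, 2/3]
  [0, 2/3, 0]
  [2/3, 0, 2/5],
b = (-24/5, -12/5, -176/105).
Solving gives a_0 = -79/35, a_1 = -18/5, a_2 = -3/7, so
  g(x) = -3*x^2/7 - 18*x/5 - 79/35.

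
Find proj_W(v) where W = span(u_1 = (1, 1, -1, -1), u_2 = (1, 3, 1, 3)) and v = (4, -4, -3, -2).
proj_W(v) = (2/5, -13/10, -21/10, -19/5)

Set up U = [u_1 | ... | u_2] ∈ R^(4×2). The projector onto W = col(U) is P = U (U^T U)^(-1) U^T.
Compute U^T U =
  [4, 0]
  [0, 20],
and U^T v = (5, -17).
Solve U^T U · c = U^T v for the coefficients: c = (5/4, -17/20). The projection is proj_W(v) = U c.
Check: (v - proj_W(v)) · u_1 = 0  (should be 0).
Check: (v - proj_W(v)) · u_2 = 0  (should be 0).
Result: proj_W(v) = (2/5, -13/10, -21/10, -19/5).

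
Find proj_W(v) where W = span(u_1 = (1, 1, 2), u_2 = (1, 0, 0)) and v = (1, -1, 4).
proj_W(v) = (1, 7/5, 14/5)

Set up U = [u_1 | ... | u_2] ∈ R^(3×2). The projector onto W = col(U) is P = U (U^T U)^(-1) U^T.
Compute U^T U =
  [6, 1]
  [1, 1],
and U^T v = (8, 1).
Solve U^T U · c = U^T v for the coefficients: c = (7/5, -2/5). The projection is proj_W(v) = U c.
Check: (v - proj_W(v)) · u_1 = 0  (should be 0).
Check: (v - proj_W(v)) · u_2 = 0  (should be 0).
Result: proj_W(v) = (1, 7/5, 14/5).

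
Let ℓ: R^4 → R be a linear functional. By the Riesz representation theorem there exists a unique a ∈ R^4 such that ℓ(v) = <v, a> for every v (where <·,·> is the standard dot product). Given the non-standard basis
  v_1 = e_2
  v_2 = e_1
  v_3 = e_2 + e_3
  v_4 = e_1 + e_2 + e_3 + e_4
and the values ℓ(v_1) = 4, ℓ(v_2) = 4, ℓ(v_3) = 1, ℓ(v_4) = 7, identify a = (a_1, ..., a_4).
a = (4, 4, -3, 2)

Write a = (a_1, ..., a_4) in the standard basis. For each basis vector v_i, ℓ(v_i) = <v_i, a> is a linear equation in the a_j's. Collect the n equations into a matrix system V a = ℓ, where row i of V is v_i (expressed in the standard basis). Since V is invertible (lower-triangular with 1s on the diagonal, up to permutation), solve by back-substitution:
  V =
[[0, 1, 0, 0],
 [1, 0, 0, 0],
 [0, 1, 1, 0],
 [1, 1, 1, 1]]
  V a = (4, 4, 1, 7)
Solving gives a = (4, 4, -3, 2).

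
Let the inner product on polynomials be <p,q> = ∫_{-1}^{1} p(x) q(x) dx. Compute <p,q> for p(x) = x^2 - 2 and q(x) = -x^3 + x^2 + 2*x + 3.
<p,q> = -164/15

Expand the product: p(x)·q(x) = -x^5 + x^4 + 4*x^3 + x^2 - 4*x - 6.
∫_{-1}^{1} of each monomial x^k gives [2/(k+1) if k even, 0 if k odd]. Integrating term-by-term (or equivalently evaluating the antiderivative F(x) = -x^6/6 + x^5/5 + x^4 + x^3/3 - 2*x^2 - 6*x at the endpoints):
  F(1) − F(−1) = -199/30 − (43/10) = -164/15.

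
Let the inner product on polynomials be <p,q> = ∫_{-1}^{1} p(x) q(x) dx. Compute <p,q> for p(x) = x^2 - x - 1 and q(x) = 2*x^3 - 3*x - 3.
<p,q> = 26/5

Expand the product: p(x)·q(x) = 2*x^5 - 2*x^4 - 5*x^3 + 6*x + 3.
∫_{-1}^{1} of each monomial x^k gives [2/(k+1) if k even, 0 if k odd]. Integrating term-by-term (or equivalently evaluating the antiderivative F(x) = x^6/3 - 2*x^5/5 - 5*x^4/4 + 3*x^2 + 3*x at the endpoints):
  F(1) − F(−1) = 281/60 − (-31/60) = 26/5.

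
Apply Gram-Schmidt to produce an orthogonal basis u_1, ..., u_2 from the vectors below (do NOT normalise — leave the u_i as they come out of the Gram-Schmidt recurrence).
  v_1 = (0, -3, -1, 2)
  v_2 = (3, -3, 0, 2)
Orthogonal basis:
  u_1 = (0, -3, -1, 2)
  u_2 = (3, -3/14, 13/14, 1/7)

Apply the Gram-Schmidt recurrence
  u_1 = v_1
  u_i = v_i − Σ_{j<i} ((v_i · u_j) / (u_j · u_j)) · u_j.

Step by step this gives:
  u_1 = (0, -3, -1, 2)
  u_2 = (3, -3/14, 13/14, 1/7)

Orthogonality check:
  u_2 · u_1 = 0 (should be 0)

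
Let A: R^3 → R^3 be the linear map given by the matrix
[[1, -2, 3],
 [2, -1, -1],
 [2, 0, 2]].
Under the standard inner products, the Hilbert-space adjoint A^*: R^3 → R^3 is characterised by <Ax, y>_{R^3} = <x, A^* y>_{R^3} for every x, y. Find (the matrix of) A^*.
A^* = A^T =
[[1, 2, 2],
 [-2, -1, 0],
 [3, -1, 2]]

For real matrices with standard dot products, the defining identity <Ax, y> = <x, A^* y> gives (Ax)^T y = x^T (A^*) y, i.e. x^T A^T y = x^T (A^*) y. Since this holds for all x, y, we must have A^* = A^T. Therefore
A^* =
[[1, 2, 2],
 [-2, -1, 0],
 [3, -1, 2]].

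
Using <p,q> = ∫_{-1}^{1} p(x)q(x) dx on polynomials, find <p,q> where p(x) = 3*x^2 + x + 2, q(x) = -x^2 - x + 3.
<p,q> = 74/5

Expand the product: p(x)·q(x) = -3*x^4 - 4*x^3 + 6*x^2 + x + 6.
∫_{-1}^{1} of each monomial x^k gives [2/(k+1) if k even, 0 if k odd]. Integrating term-by-term (or equivalently evaluating the antiderivative F(x) = -3*x^5/5 - x^4 + 2*x^3 + x^2/2 + 6*x at the endpoints):
  F(1) − F(−1) = 69/10 − (-79/10) = 74/5.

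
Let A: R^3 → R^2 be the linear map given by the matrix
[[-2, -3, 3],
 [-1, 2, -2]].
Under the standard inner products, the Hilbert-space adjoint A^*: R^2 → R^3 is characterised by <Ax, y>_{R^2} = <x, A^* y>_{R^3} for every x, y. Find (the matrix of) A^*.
A^* = A^T =
[[-2, -1],
 [-3, 2],
 [3, -2]]

For real matrices with standard dot products, the defining identity <Ax, y> = <x, A^* y> gives (Ax)^T y = x^T (A^*) y, i.e. x^T A^T y = x^T (A^*) y. Since this holds for all x, y, we must have A^* = A^T. Therefore
A^* =
[[-2, -1],
 [-3, 2],
 [3, -2]].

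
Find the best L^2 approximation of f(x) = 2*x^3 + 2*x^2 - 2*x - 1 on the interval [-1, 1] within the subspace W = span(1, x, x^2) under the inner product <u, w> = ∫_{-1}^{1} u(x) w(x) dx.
g(x) = 2*x^2 - 4*x/5 - 1

The best approximation g ∈ W is the orthogonal projection of f onto W. Writing g = a_0 + a_1 x + a_2 x^2, the coefficients solve the normal equations G · a = b where
  G_{ij} = <φ_i, φ_j> and b_i = <f, φ_i>, with φ_0 = 1, φ_1 = x, φ_2 = x^2.
G =
  [2, 0, 2/3]
  [0, 2/3, 0]
  [2/3, 0, 2/5],
b = (-2/3, -8/15, 2/15).
Solving gives a_0 = -1, a_1 = -4/5, a_2 = 2, so
  g(x) = 2*x^2 - 4*x/5 - 1.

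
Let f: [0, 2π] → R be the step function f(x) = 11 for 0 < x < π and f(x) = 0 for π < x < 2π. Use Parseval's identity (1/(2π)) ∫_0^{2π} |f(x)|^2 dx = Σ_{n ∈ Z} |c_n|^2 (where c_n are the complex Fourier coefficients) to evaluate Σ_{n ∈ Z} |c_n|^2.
Σ |c_n|^2 = 121/2

Parseval equates the L^2 energy of f (normalised by 1/(2π)) with the ℓ^2 sum of its Fourier coefficients: (1/(2π)) ∫_0^{2π} |f|^2 = Σ |c_n|^2.
Compute the left side: (1/(2π)) [∫_0^π 11^2 dx + ∫_π^{2π} 0^2 dx] = (1/(2π)) · (121π + 0π) = (121 + 0)/2 = 121/2.
So Σ_{n ∈ Z} |c_n|^2 = 121/2.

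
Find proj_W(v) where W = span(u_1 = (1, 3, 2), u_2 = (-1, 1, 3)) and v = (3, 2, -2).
proj_W(v) = (83/30, 13/6, -32/15)

Set up U = [u_1 | ... | u_2] ∈ R^(3×2). The projector onto W = col(U) is P = U (U^T U)^(-1) U^T.
Compute U^T U =
  [14, 8]
  [8, 11],
and U^T v = (5, -7).
Solve U^T U · c = U^T v for the coefficients: c = (37/30, -23/15). The projection is proj_W(v) = U c.
Check: (v - proj_W(v)) · u_1 = 0  (should be 0).
Check: (v - proj_W(v)) · u_2 = 0  (should be 0).
Result: proj_W(v) = (83/30, 13/6, -32/15).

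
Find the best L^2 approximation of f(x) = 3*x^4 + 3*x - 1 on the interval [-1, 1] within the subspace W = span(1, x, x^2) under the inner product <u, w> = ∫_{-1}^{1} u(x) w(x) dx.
g(x) = 18*x^2/7 + 3*x - 44/35

The best approximation g ∈ W is the orthogonal projection of f onto W. Writing g = a_0 + a_1 x + a_2 x^2, the coefficients solve the normal equations G · a = b where
  G_{ij} = <φ_i, φ_j> and b_i = <f, φ_i>, with φ_0 = 1, φ_1 = x, φ_2 = x^2.
G =
  [2, 0, 2/3]
  [0, 2/3, 0]
  [2/3, 0, 2/5],
b = (-4/5, 2, 4/21).
Solving gives a_0 = -44/35, a_1 = 3, a_2 = 18/7, so
  g(x) = 18*x^2/7 + 3*x - 44/35.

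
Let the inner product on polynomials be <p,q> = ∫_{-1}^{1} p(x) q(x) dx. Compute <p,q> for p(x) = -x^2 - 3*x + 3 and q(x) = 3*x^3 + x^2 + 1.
<p,q> = 10/3

Expand the product: p(x)·q(x) = -3*x^5 - 10*x^4 + 6*x^3 + 2*x^2 - 3*x + 3.
∫_{-1}^{1} of each monomial x^k gives [2/(k+1) if k even, 0 if k odd]. Integrating term-by-term (or equivalently evaluating the antiderivative F(x) = -x^6/2 - 2*x^5 + 3*x^4/2 + 2*x^3/3 - 3*x^2/2 + 3*x at the endpoints):
  F(1) − F(−1) = 7/6 − (-13/6) = 10/3.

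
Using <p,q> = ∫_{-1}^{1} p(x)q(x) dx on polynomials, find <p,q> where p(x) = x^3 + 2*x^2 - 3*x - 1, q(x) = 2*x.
<p,q> = -16/5

Expand the product: p(x)·q(x) = 2*x^4 + 4*x^3 - 6*x^2 - 2*x.
∫_{-1}^{1} of each monomial x^k gives [2/(k+1) if k even, 0 if k odd]. Integrating term-by-term (or equivalently evaluating the antiderivative F(x) = 2*x^5/5 + x^4 - 2*x^3 - x^2 at the endpoints):
  F(1) − F(−1) = -8/5 − (8/5) = -16/5.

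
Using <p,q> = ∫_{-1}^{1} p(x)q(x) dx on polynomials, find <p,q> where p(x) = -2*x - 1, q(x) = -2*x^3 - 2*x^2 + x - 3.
<p,q> = 38/5

Expand the product: p(x)·q(x) = 4*x^4 + 6*x^3 + 5*x + 3.
∫_{-1}^{1} of each monomial x^k gives [2/(k+1) if k even, 0 if k odd]. Integrating term-by-term (or equivalently evaluating the antiderivative F(x) = 4*x^5/5 + 3*x^4/2 + 5*x^2/2 + 3*x at the endpoints):
  F(1) − F(−1) = 39/5 − (1/5) = 38/5.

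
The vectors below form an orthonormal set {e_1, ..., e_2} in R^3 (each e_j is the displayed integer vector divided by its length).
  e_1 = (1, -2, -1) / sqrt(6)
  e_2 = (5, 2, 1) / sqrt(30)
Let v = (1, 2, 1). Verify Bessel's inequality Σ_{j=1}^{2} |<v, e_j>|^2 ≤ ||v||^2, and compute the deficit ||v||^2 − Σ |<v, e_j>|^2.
Σ |<v, e_j>|^2 = 6; ||v||^2 = 6; deficit = 0

Write each e_j = u_j / sqrt(<u_j, u_j>) where u_j is the displayed integer vector. Then <v, e_j> = <v, u_j> / sqrt(<u_j, u_j>), so |<v, e_j>|^2 = <v, u_j>^2 / <u_j, u_j>.
Coefficients: <v, e_1> = -4/sqrt(6), <v, e_2> = 10/sqrt(30).
Square and sum: Σ |<v, e_j>|^2 = 6.
Compute ||v||^2 = v·v = 6.
Deficit = 6 − 6 = 0 ≥ 0, confirming Bessel's inequality. (The deficit equals ||v − Σ <v,e_j> e_j||^2, the squared distance from v to span{e_j}.)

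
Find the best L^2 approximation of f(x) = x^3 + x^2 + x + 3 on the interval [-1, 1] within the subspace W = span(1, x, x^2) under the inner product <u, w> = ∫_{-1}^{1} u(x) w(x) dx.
g(x) = x^2 + 8*x/5 + 3

The best approximation g ∈ W is the orthogonal projection of f onto W. Writing g = a_0 + a_1 x + a_2 x^2, the coefficients solve the normal equations G · a = b where
  G_{ij} = <φ_i, φ_j> and b_i = <f, φ_i>, with φ_0 = 1, φ_1 = x, φ_2 = x^2.
G =
  [2, 0, 2/3]
  [0, 2/3, 0]
  [2/3, 0, 2/5],
b = (20/3, 16/15, 12/5).
Solving gives a_0 = 3, a_1 = 8/5, a_2 = 1, so
  g(x) = x^2 + 8*x/5 + 3.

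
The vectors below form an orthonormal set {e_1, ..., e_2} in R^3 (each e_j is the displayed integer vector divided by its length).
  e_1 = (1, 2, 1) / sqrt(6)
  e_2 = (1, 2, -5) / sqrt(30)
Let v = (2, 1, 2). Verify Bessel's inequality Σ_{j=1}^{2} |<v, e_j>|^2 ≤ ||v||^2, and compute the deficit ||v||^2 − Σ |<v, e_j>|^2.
Σ |<v, e_j>|^2 = 36/5; ||v||^2 = 9; deficit = 9/5

Write each e_j = u_j / sqrt(<u_j, u_j>) where u_j is the displayed integer vector. Then <v, e_j> = <v, u_j> / sqrt(<u_j, u_j>), so |<v, e_j>|^2 = <v, u_j>^2 / <u_j, u_j>.
Coefficients: <v, e_1> = 6/sqrt(6), <v, e_2> = -6/sqrt(30).
Square and sum: Σ |<v, e_j>|^2 = 36/5.
Compute ||v||^2 = v·v = 9.
Deficit = 9 − 36/5 = 9/5 ≥ 0, confirming Bessel's inequality. (The deficit equals ||v − Σ <v,e_j> e_j||^2, the squared distance from v to span{e_j}.)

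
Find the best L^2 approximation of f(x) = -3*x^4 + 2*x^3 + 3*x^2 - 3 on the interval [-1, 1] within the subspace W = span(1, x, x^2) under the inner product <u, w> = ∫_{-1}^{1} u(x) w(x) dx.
g(x) = 3*x^2/7 + 6*x/5 - 96/35

The best approximation g ∈ W is the orthogonal projection of f onto W. Writing g = a_0 + a_1 x + a_2 x^2, the coefficients solve the normal equations G · a = b where
  G_{ij} = <φ_i, φ_j> and b_i = <f, φ_i>, with φ_0 = 1, φ_1 = x, φ_2 = x^2.
G =
  [2, 0, 2/3]
  [0, 2/3, 0]
  [2/3, 0, 2/5],
b = (-26/5, 4/5, -58/35).
Solving gives a_0 = -96/35, a_1 = 6/5, a_2 = 3/7, so
  g(x) = 3*x^2/7 + 6*x/5 - 96/35.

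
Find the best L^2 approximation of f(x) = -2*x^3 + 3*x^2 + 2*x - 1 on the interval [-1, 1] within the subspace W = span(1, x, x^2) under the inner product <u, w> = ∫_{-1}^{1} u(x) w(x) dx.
g(x) = 3*x^2 + 4*x/5 - 1

The best approximation g ∈ W is the orthogonal projection of f onto W. Writing g = a_0 + a_1 x + a_2 x^2, the coefficients solve the normal equations G · a = b where
  G_{ij} = <φ_i, φ_j> and b_i = <f, φ_i>, with φ_0 = 1, φ_1 = x, φ_2 = x^2.
G =
  [2, 0, 2/3]
  [0, 2/3, 0]
  [2/3, 0, 2/5],
b = (0, 8/15, 8/15).
Solving gives a_0 = -1, a_1 = 4/5, a_2 = 3, so
  g(x) = 3*x^2 + 4*x/5 - 1.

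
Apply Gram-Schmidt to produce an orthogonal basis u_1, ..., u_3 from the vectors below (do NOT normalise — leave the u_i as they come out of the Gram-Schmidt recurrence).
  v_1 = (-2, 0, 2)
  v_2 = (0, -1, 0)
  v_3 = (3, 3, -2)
Orthogonal basis:
  u_1 = (-2, 0, 2)
  u_2 = (0, -1, 0)
  u_3 = (1/2, 0, 1/2)

Apply the Gram-Schmidt recurrence
  u_1 = v_1
  u_i = v_i − Σ_{j<i} ((v_i · u_j) / (u_j · u_j)) · u_j.

Step by step this gives:
  u_1 = (-2, 0, 2)
  u_2 = (0, -1, 0)
  u_3 = (1/2, 0, 1/2)

Orthogonality check:
  u_2 · u_1 = 0 (should be 0)
  u_3 · u_1 = 0 (should be 0)
  u_3 · u_2 = 0 (should be 0)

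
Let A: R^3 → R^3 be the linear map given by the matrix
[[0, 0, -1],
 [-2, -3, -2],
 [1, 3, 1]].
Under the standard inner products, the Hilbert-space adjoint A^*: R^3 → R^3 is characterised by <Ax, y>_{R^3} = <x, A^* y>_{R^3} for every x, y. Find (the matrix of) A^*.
A^* = A^T =
[[0, -2, 1],
 [0, -3, 3],
 [-1, -2, 1]]

For real matrices with standard dot products, the defining identity <Ax, y> = <x, A^* y> gives (Ax)^T y = x^T (A^*) y, i.e. x^T A^T y = x^T (A^*) y. Since this holds for all x, y, we must have A^* = A^T. Therefore
A^* =
[[0, -2, 1],
 [0, -3, 3],
 [-1, -2, 1]].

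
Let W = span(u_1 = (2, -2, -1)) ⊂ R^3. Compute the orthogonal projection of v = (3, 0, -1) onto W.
proj_W(v) = (14/9, -14/9, -7/9)

Set up U = [u_1 | ... | u_1] ∈ R^(3×1). The projector onto W = col(U) is P = U (U^T U)^(-1) U^T.
Compute U^T U =
  [9],
and U^T v = (7).
Solve U^T U · c = U^T v for the coefficients: c = (7/9). The projection is proj_W(v) = U c.
Check: (v - proj_W(v)) · u_1 = 0  (should be 0).
Result: proj_W(v) = (14/9, -14/9, -7/9).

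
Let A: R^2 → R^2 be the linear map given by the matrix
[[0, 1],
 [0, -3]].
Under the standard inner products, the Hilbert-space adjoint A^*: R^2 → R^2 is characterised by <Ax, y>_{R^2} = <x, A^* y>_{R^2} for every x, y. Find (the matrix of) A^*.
A^* = A^T =
[[0, 0],
 [1, -3]]

For real matrices with standard dot products, the defining identity <Ax, y> = <x, A^* y> gives (Ax)^T y = x^T (A^*) y, i.e. x^T A^T y = x^T (A^*) y. Since this holds for all x, y, we must have A^* = A^T. Therefore
A^* =
[[0, 0],
 [1, -3]].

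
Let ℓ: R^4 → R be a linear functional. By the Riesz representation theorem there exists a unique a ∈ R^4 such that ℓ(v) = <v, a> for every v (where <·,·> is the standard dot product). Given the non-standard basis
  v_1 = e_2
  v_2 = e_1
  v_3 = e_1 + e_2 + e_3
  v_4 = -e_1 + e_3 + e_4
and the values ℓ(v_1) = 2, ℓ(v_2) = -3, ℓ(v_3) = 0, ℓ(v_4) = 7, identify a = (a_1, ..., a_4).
a = (-3, 2, 1, 3)

Write a = (a_1, ..., a_4) in the standard basis. For each basis vector v_i, ℓ(v_i) = <v_i, a> is a linear equation in the a_j's. Collect the n equations into a matrix system V a = ℓ, where row i of V is v_i (expressed in the standard basis). Since V is invertible (lower-triangular with 1s on the diagonal, up to permutation), solve by back-substitution:
  V =
[[0, 1, 0, 0],
 [1, 0, 0, 0],
 [1, 1, 1, 0],
 [-1, 0, 1, 1]]
  V a = (2, -3, 0, 7)
Solving gives a = (-3, 2, 1, 3).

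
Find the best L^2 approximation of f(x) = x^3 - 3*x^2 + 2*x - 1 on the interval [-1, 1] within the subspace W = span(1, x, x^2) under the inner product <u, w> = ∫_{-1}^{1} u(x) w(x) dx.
g(x) = -3*x^2 + 13*x/5 - 1

The best approximation g ∈ W is the orthogonal projection of f onto W. Writing g = a_0 + a_1 x + a_2 x^2, the coefficients solve the normal equations G · a = b where
  G_{ij} = <φ_i, φ_j> and b_i = <f, φ_i>, with φ_0 = 1, φ_1 = x, φ_2 = x^2.
G =
  [2, 0, 2/3]
  [0, 2/3, 0]
  [2/3, 0, 2/5],
b = (-4, 26/15, -28/15).
Solving gives a_0 = -1, a_1 = 13/5, a_2 = -3, so
  g(x) = -3*x^2 + 13*x/5 - 1.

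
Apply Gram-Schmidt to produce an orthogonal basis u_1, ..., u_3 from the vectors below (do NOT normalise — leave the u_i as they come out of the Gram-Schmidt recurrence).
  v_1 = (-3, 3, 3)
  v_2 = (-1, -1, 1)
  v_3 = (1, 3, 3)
Orthogonal basis:
  u_1 = (-3, 3, 3)
  u_2 = (-2/3, -4/3, 2/3)
  u_3 = (2, 0, 2)

Apply the Gram-Schmidt recurrence
  u_1 = v_1
  u_i = v_i − Σ_{j<i} ((v_i · u_j) / (u_j · u_j)) · u_j.

Step by step this gives:
  u_1 = (-3, 3, 3)
  u_2 = (-2/3, -4/3, 2/3)
  u_3 = (2, 0, 2)

Orthogonality check:
  u_2 · u_1 = 0 (should be 0)
  u_3 · u_1 = 0 (should be 0)
  u_3 · u_2 = 0 (should be 0)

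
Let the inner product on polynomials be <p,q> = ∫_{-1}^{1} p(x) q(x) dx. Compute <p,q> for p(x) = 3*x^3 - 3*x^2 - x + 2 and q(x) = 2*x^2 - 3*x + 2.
<p,q> = 8/3

Expand the product: p(x)·q(x) = 6*x^5 - 15*x^4 + 13*x^3 + x^2 - 8*x + 4.
∫_{-1}^{1} of each monomial x^k gives [2/(k+1) if k even, 0 if k odd]. Integrating term-by-term (or equivalently evaluating the antiderivative F(x) = x^6 - 3*x^5 + 13*x^4/4 + x^3/3 - 4*x^2 + 4*x at the endpoints):
  F(1) − F(−1) = 19/12 − (-13/12) = 8/3.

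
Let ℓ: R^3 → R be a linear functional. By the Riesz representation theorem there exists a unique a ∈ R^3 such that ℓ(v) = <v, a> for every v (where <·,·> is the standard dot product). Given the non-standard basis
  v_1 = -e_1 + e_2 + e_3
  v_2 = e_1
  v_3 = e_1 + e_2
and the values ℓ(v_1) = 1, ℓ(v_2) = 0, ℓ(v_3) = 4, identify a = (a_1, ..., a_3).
a = (0, 4, -3)

Write a = (a_1, ..., a_3) in the standard basis. For each basis vector v_i, ℓ(v_i) = <v_i, a> is a linear equation in the a_j's. Collect the n equations into a matrix system V a = ℓ, where row i of V is v_i (expressed in the standard basis). Since V is invertible (lower-triangular with 1s on the diagonal, up to permutation), solve by back-substitution:
  V =
[[-1, 1, 1],
 [1, 0, 0],
 [1, 1, 0]]
  V a = (1, 0, 4)
Solving gives a = (0, 4, -3).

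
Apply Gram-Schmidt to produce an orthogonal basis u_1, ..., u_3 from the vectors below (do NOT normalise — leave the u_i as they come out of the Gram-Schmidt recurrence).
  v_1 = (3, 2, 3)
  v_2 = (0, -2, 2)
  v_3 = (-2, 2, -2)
Orthogonal basis:
  u_1 = (3, 2, 3)
  u_2 = (-3/11, -24/11, 19/11)
  u_3 = (-50/43, 30/43, 30/43)

Apply the Gram-Schmidt recurrence
  u_1 = v_1
  u_i = v_i − Σ_{j<i} ((v_i · u_j) / (u_j · u_j)) · u_j.

Step by step this gives:
  u_1 = (3, 2, 3)
  u_2 = (-3/11, -24/11, 19/11)
  u_3 = (-50/43, 30/43, 30/43)

Orthogonality check:
  u_2 · u_1 = 0 (should be 0)
  u_3 · u_1 = 0 (should be 0)
  u_3 · u_2 = 0 (should be 0)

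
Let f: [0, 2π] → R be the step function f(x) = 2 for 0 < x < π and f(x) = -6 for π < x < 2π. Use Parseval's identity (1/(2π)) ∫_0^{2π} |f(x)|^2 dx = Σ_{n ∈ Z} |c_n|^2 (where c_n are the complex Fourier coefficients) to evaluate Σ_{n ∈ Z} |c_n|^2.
Σ |c_n|^2 = 20

Parseval equates the L^2 energy of f (normalised by 1/(2π)) with the ℓ^2 sum of its Fourier coefficients: (1/(2π)) ∫_0^{2π} |f|^2 = Σ |c_n|^2.
Compute the left side: (1/(2π)) [∫_0^π 2^2 dx + ∫_π^{2π} (-6)^2 dx] = (1/(2π)) · (4π + 36π) = (4 + 36)/2 = 20.
So Σ_{n ∈ Z} |c_n|^2 = 20.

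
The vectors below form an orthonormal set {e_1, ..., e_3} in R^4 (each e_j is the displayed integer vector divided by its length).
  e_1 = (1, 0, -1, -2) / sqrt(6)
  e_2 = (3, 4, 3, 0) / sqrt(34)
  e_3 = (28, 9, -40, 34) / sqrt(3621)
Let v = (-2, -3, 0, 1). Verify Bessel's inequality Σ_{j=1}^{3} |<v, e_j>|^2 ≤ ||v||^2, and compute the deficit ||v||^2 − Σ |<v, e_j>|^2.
Σ |<v, e_j>|^2 = 913/71; ||v||^2 = 14; deficit = 81/71

Write each e_j = u_j / sqrt(<u_j, u_j>) where u_j is the displayed integer vector. Then <v, e_j> = <v, u_j> / sqrt(<u_j, u_j>), so |<v, e_j>|^2 = <v, u_j>^2 / <u_j, u_j>.
Coefficients: <v, e_1> = -4/sqrt(6), <v, e_2> = -18/sqrt(34), <v, e_3> = -49/sqrt(3621).
Square and sum: Σ |<v, e_j>|^2 = 913/71.
Compute ||v||^2 = v·v = 14.
Deficit = 14 − 913/71 = 81/71 ≥ 0, confirming Bessel's inequality. (The deficit equals ||v − Σ <v,e_j> e_j||^2, the squared distance from v to span{e_j}.)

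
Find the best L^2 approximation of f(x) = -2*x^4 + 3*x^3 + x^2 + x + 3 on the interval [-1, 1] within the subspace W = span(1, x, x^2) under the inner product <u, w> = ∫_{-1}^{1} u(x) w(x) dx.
g(x) = -5*x^2/7 + 14*x/5 + 111/35

The best approximation g ∈ W is the orthogonal projection of f onto W. Writing g = a_0 + a_1 x + a_2 x^2, the coefficients solve the normal equations G · a = b where
  G_{ij} = <φ_i, φ_j> and b_i = <f, φ_i>, with φ_0 = 1, φ_1 = x, φ_2 = x^2.
G =
  [2, 0, 2/3]
  [0, 2/3, 0]
  [2/3, 0, 2/5],
b = (88/15, 28/15, 64/35).
Solving gives a_0 = 111/35, a_1 = 14/5, a_2 = -5/7, so
  g(x) = -5*x^2/7 + 14*x/5 + 111/35.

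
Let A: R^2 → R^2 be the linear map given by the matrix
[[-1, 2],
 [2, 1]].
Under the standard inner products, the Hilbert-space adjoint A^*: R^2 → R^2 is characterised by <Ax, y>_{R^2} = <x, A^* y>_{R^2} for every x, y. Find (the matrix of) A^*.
A^* = A^T =
[[-1, 2],
 [2, 1]]

For real matrices with standard dot products, the defining identity <Ax, y> = <x, A^* y> gives (Ax)^T y = x^T (A^*) y, i.e. x^T A^T y = x^T (A^*) y. Since this holds for all x, y, we must have A^* = A^T. Therefore
A^* =
[[-1, 2],
 [2, 1]].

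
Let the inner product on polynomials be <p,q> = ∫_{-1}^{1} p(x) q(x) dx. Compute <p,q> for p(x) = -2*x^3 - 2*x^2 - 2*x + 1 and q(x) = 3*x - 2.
<p,q> = -116/15

Expand the product: p(x)·q(x) = -6*x^4 - 2*x^3 - 2*x^2 + 7*x - 2.
∫_{-1}^{1} of each monomial x^k gives [2/(k+1) if k even, 0 if k odd]. Integrating term-by-term (or equivalently evaluating the antiderivative F(x) = -6*x^5/5 - x^4/2 - 2*x^3/3 + 7*x^2/2 - 2*x at the endpoints):
  F(1) − F(−1) = -13/15 − (103/15) = -116/15.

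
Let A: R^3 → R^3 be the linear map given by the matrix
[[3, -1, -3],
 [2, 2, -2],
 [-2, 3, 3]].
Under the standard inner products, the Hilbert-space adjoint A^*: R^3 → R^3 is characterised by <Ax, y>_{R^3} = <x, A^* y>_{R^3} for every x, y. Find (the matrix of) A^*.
A^* = A^T =
[[3, 2, -2],
 [-1, 2, 3],
 [-3, -2, 3]]

For real matrices with standard dot products, the defining identity <Ax, y> = <x, A^* y> gives (Ax)^T y = x^T (A^*) y, i.e. x^T A^T y = x^T (A^*) y. Since this holds for all x, y, we must have A^* = A^T. Therefore
A^* =
[[3, 2, -2],
 [-1, 2, 3],
 [-3, -2, 3]].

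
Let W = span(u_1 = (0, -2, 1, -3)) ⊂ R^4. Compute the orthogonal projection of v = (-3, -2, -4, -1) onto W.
proj_W(v) = (0, -3/7, 3/14, -9/14)

Set up U = [u_1 | ... | u_1] ∈ R^(4×1). The projector onto W = col(U) is P = U (U^T U)^(-1) U^T.
Compute U^T U =
  [14],
and U^T v = (3).
Solve U^T U · c = U^T v for the coefficients: c = (3/14). The projection is proj_W(v) = U c.
Check: (v - proj_W(v)) · u_1 = 0  (should be 0).
Result: proj_W(v) = (0, -3/7, 3/14, -9/14).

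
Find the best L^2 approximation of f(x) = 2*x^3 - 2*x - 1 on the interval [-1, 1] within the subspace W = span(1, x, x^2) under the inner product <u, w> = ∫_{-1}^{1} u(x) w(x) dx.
g(x) = -4*x/5 - 1

The best approximation g ∈ W is the orthogonal projection of f onto W. Writing g = a_0 + a_1 x + a_2 x^2, the coefficients solve the normal equations G · a = b where
  G_{ij} = <φ_i, φ_j> and b_i = <f, φ_i>, with φ_0 = 1, φ_1 = x, φ_2 = x^2.
G =
  [2, 0, 2/3]
  [0, 2/3, 0]
  [2/3, 0, 2/5],
b = (-2, -8/15, -2/3).
Solving gives a_0 = -1, a_1 = -4/5, a_2 = 0, so
  g(x) = -4*x/5 - 1.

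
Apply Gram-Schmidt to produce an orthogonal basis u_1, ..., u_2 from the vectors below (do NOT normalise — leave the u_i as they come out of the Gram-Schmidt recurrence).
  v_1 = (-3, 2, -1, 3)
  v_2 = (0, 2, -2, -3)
Orthogonal basis:
  u_1 = (-3, 2, -1, 3)
  u_2 = (-9/23, 52/23, -49/23, -60/23)

Apply the Gram-Schmidt recurrence
  u_1 = v_1
  u_i = v_i − Σ_{j<i} ((v_i · u_j) / (u_j · u_j)) · u_j.

Step by step this gives:
  u_1 = (-3, 2, -1, 3)
  u_2 = (-9/23, 52/23, -49/23, -60/23)

Orthogonality check:
  u_2 · u_1 = 0 (should be 0)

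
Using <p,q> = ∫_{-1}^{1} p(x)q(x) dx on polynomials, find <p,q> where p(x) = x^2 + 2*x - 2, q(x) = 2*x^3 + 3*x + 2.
<p,q> = -16/15

Expand the product: p(x)·q(x) = 2*x^5 + 4*x^4 - x^3 + 8*x^2 - 2*x - 4.
∫_{-1}^{1} of each monomial x^k gives [2/(k+1) if k even, 0 if k odd]. Integrating term-by-term (or equivalently evaluating the antiderivative F(x) = x^6/3 + 4*x^5/5 - x^4/4 + 8*x^3/3 - x^2 - 4*x at the endpoints):
  F(1) − F(−1) = -29/20 − (-23/60) = -16/15.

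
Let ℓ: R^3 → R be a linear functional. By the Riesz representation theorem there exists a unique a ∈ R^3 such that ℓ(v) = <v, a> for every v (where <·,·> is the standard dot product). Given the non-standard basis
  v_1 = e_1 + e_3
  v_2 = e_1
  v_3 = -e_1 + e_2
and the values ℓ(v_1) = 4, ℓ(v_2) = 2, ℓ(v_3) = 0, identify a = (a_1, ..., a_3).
a = (2, 2, 2)

Write a = (a_1, ..., a_3) in the standard basis. For each basis vector v_i, ℓ(v_i) = <v_i, a> is a linear equation in the a_j's. Collect the n equations into a matrix system V a = ℓ, where row i of V is v_i (expressed in the standard basis). Since V is invertible (lower-triangular with 1s on the diagonal, up to permutation), solve by back-substitution:
  V =
[[1, 0, 1],
 [1, 0, 0],
 [-1, 1, 0]]
  V a = (4, 2, 0)
Solving gives a = (2, 2, 2).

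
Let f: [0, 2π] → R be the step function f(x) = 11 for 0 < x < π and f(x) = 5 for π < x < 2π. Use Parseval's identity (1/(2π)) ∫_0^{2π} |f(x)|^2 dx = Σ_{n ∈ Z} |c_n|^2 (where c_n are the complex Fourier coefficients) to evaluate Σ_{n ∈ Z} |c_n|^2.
Σ |c_n|^2 = 73

Parseval equates the L^2 energy of f (normalised by 1/(2π)) with the ℓ^2 sum of its Fourier coefficients: (1/(2π)) ∫_0^{2π} |f|^2 = Σ |c_n|^2.
Compute the left side: (1/(2π)) [∫_0^π 11^2 dx + ∫_π^{2π} 5^2 dx] = (1/(2π)) · (121π + 25π) = (121 + 25)/2 = 73.
So Σ_{n ∈ Z} |c_n|^2 = 73.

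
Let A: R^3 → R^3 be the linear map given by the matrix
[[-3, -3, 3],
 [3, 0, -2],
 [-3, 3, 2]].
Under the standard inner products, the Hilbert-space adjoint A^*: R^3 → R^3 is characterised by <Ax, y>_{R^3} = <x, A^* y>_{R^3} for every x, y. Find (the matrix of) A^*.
A^* = A^T =
[[-3, 3, -3],
 [-3, 0, 3],
 [3, -2, 2]]

For real matrices with standard dot products, the defining identity <Ax, y> = <x, A^* y> gives (Ax)^T y = x^T (A^*) y, i.e. x^T A^T y = x^T (A^*) y. Since this holds for all x, y, we must have A^* = A^T. Therefore
A^* =
[[-3, 3, -3],
 [-3, 0, 3],
 [3, -2, 2]].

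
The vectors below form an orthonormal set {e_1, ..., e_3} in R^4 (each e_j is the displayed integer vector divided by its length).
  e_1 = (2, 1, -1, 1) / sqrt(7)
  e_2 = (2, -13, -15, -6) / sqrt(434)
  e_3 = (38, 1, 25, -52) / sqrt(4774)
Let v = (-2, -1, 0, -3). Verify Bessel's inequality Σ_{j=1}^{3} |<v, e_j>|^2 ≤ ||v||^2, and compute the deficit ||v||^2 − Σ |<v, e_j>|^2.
Σ |<v, e_j>|^2 = 934/77; ||v||^2 = 14; deficit = 144/77

Write each e_j = u_j / sqrt(<u_j, u_j>) where u_j is the displayed integer vector. Then <v, e_j> = <v, u_j> / sqrt(<u_j, u_j>), so |<v, e_j>|^2 = <v, u_j>^2 / <u_j, u_j>.
Coefficients: <v, e_1> = -8/sqrt(7), <v, e_2> = 27/sqrt(434), <v, e_3> = 79/sqrt(4774).
Square and sum: Σ |<v, e_j>|^2 = 934/77.
Compute ||v||^2 = v·v = 14.
Deficit = 14 − 934/77 = 144/77 ≥ 0, confirming Bessel's inequality. (The deficit equals ||v − Σ <v,e_j> e_j||^2, the squared distance from v to span{e_j}.)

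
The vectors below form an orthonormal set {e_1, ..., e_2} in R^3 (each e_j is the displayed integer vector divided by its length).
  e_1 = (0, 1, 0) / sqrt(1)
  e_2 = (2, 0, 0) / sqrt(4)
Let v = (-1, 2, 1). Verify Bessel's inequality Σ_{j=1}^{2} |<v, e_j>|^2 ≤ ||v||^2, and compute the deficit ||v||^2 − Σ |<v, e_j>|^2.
Σ |<v, e_j>|^2 = 5; ||v||^2 = 6; deficit = 1

Write each e_j = u_j / sqrt(<u_j, u_j>) where u_j is the displayed integer vector. Then <v, e_j> = <v, u_j> / sqrt(<u_j, u_j>), so |<v, e_j>|^2 = <v, u_j>^2 / <u_j, u_j>.
Coefficients: <v, e_1> = 2/sqrt(1), <v, e_2> = -2/sqrt(4).
Square and sum: Σ |<v, e_j>|^2 = 5.
Compute ||v||^2 = v·v = 6.
Deficit = 6 − 5 = 1 ≥ 0, confirming Bessel's inequality. (The deficit equals ||v − Σ <v,e_j> e_j||^2, the squared distance from v to span{e_j}.)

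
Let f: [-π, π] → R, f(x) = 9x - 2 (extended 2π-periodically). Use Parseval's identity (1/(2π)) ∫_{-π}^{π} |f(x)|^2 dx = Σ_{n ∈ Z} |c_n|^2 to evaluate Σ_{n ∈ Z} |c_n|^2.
Σ |c_n|^2 = 27π^2 + 4

Expand and integrate term by term over [-π, π]:
  ∫ (9x)^2 dx = 81·(2π^3/3); ∫ 2·9·(-2)·x dx = 0 (odd integrand); ∫ (-2)^2 dx = 4·2π.
So (1/(2π)) ∫_{-π}^{π} (9x - 2)^2 dx = 81π^2/3 + 4 = 27π^2 + 4.
Parseval ⇒ Σ |c_n|^2 = 27π^2 + 4.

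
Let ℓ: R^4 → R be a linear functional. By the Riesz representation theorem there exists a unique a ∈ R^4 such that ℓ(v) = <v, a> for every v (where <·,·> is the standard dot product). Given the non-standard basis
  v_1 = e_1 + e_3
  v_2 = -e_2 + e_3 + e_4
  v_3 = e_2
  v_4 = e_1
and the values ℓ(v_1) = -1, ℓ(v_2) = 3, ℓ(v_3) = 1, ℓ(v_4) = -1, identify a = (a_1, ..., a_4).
a = (-1, 1, 0, 4)

Write a = (a_1, ..., a_4) in the standard basis. For each basis vector v_i, ℓ(v_i) = <v_i, a> is a linear equation in the a_j's. Collect the n equations into a matrix system V a = ℓ, where row i of V is v_i (expressed in the standard basis). Since V is invertible (lower-triangular with 1s on the diagonal, up to permutation), solve by back-substitution:
  V =
[[1, 0, 1, 0],
 [0, -1, 1, 1],
 [0, 1, 0, 0],
 [1, 0, 0, 0]]
  V a = (-1, 3, 1, -1)
Solving gives a = (-1, 1, 0, 4).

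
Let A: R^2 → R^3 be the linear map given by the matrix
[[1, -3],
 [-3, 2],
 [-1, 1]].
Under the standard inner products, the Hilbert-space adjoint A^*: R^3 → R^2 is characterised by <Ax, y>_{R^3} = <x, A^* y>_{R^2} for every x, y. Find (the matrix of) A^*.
A^* = A^T =
[[1, -3, -1],
 [-3, 2, 1]]

For real matrices with standard dot products, the defining identity <Ax, y> = <x, A^* y> gives (Ax)^T y = x^T (A^*) y, i.e. x^T A^T y = x^T (A^*) y. Since this holds for all x, y, we must have A^* = A^T. Therefore
A^* =
[[1, -3, -1],
 [-3, 2, 1]].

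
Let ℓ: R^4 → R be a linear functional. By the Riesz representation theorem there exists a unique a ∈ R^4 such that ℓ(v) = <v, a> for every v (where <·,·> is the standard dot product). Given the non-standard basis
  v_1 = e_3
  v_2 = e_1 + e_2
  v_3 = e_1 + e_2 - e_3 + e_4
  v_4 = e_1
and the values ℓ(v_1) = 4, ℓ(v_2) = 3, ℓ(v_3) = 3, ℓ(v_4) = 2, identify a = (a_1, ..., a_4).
a = (2, 1, 4, 4)

Write a = (a_1, ..., a_4) in the standard basis. For each basis vector v_i, ℓ(v_i) = <v_i, a> is a linear equation in the a_j's. Collect the n equations into a matrix system V a = ℓ, where row i of V is v_i (expressed in the standard basis). Since V is invertible (lower-triangular with 1s on the diagonal, up to permutation), solve by back-substitution:
  V =
[[0, 0, 1, 0],
 [1, 1, 0, 0],
 [1, 1, -1, 1],
 [1, 0, 0, 0]]
  V a = (4, 3, 3, 2)
Solving gives a = (2, 1, 4, 4).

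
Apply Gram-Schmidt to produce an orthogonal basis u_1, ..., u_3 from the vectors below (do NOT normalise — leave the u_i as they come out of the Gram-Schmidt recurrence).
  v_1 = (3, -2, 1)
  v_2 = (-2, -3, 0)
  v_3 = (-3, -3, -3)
Orthogonal basis:
  u_1 = (3, -2, 1)
  u_2 = (-2, -3, 0)
  u_3 = (54/91, -36/91, -18/7)

Apply the Gram-Schmidt recurrence
  u_1 = v_1
  u_i = v_i − Σ_{j<i} ((v_i · u_j) / (u_j · u_j)) · u_j.

Step by step this gives:
  u_1 = (3, -2, 1)
  u_2 = (-2, -3, 0)
  u_3 = (54/91, -36/91, -18/7)

Orthogonality check:
  u_2 · u_1 = 0 (should be 0)
  u_3 · u_1 = 0 (should be 0)
  u_3 · u_2 = 0 (should be 0)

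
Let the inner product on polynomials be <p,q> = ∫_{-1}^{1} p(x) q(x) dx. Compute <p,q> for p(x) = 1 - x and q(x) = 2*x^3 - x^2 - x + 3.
<p,q> = 26/5

Expand the product: p(x)·q(x) = -2*x^4 + 3*x^3 - 4*x + 3.
∫_{-1}^{1} of each monomial x^k gives [2/(k+1) if k even, 0 if k odd]. Integrating term-by-term (or equivalently evaluating the antiderivative F(x) = -2*x^5/5 + 3*x^4/4 - 2*x^2 + 3*x at the endpoints):
  F(1) − F(−1) = 27/20 − (-77/20) = 26/5.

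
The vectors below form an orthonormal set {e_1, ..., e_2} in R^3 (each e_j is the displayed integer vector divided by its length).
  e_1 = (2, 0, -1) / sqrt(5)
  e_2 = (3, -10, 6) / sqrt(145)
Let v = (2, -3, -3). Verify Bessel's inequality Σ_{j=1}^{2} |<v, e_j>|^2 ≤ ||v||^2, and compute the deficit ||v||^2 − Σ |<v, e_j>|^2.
Σ |<v, e_j>|^2 = 349/29; ||v||^2 = 22; deficit = 289/29

Write each e_j = u_j / sqrt(<u_j, u_j>) where u_j is the displayed integer vector. Then <v, e_j> = <v, u_j> / sqrt(<u_j, u_j>), so |<v, e_j>|^2 = <v, u_j>^2 / <u_j, u_j>.
Coefficients: <v, e_1> = 7/sqrt(5), <v, e_2> = 18/sqrt(145).
Square and sum: Σ |<v, e_j>|^2 = 349/29.
Compute ||v||^2 = v·v = 22.
Deficit = 22 − 349/29 = 289/29 ≥ 0, confirming Bessel's inequality. (The deficit equals ||v − Σ <v,e_j> e_j||^2, the squared distance from v to span{e_j}.)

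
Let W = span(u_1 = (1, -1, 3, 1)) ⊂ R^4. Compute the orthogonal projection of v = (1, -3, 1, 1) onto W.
proj_W(v) = (2/3, -2/3, 2, 2/3)

Set up U = [u_1 | ... | u_1] ∈ R^(4×1). The projector onto W = col(U) is P = U (U^T U)^(-1) U^T.
Compute U^T U =
  [12],
and U^T v = (8).
Solve U^T U · c = U^T v for the coefficients: c = (2/3). The projection is proj_W(v) = U c.
Check: (v - proj_W(v)) · u_1 = 0  (should be 0).
Result: proj_W(v) = (2/3, -2/3, 2, 2/3).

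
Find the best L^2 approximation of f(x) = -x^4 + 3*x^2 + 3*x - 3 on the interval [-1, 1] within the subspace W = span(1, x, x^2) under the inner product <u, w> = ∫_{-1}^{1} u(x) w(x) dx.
g(x) = 15*x^2/7 + 3*x - 102/35

The best approximation g ∈ W is the orthogonal projection of f onto W. Writing g = a_0 + a_1 x + a_2 x^2, the coefficients solve the normal equations G · a = b where
  G_{ij} = <φ_i, φ_j> and b_i = <f, φ_i>, with φ_0 = 1, φ_1 = x, φ_2 = x^2.
G =
  [2, 0, 2/3]
  [0, 2/3, 0]
  [2/3, 0, 2/5],
b = (-22/5, 2, -38/35).
Solving gives a_0 = -102/35, a_1 = 3, a_2 = 15/7, so
  g(x) = 15*x^2/7 + 3*x - 102/35.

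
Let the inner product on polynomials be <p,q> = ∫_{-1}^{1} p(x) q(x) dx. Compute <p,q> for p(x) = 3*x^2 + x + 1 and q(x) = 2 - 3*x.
<p,q> = 6

Expand the product: p(x)·q(x) = -9*x^3 + 3*x^2 - x + 2.
∫_{-1}^{1} of each monomial x^k gives [2/(k+1) if k even, 0 if k odd]. Integrating term-by-term (or equivalently evaluating the antiderivative F(x) = -9*x^4/4 + x^3 - x^2/2 + 2*x at the endpoints):
  F(1) − F(−1) = 1/4 − (-23/4) = 6.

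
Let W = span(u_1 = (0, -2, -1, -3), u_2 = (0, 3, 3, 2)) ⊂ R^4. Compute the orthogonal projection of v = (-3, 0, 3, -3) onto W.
proj_W(v) = (0, 42/83, 219/83, -267/83)

Set up U = [u_1 | ... | u_2] ∈ R^(4×2). The projector onto W = col(U) is P = U (U^T U)^(-1) U^T.
Compute U^T U =
  [14, -15]
  [-15, 22],
and U^T v = (6, 3).
Solve U^T U · c = U^T v for the coefficients: c = (177/83, 132/83). The projection is proj_W(v) = U c.
Check: (v - proj_W(v)) · u_1 = 0  (should be 0).
Check: (v - proj_W(v)) · u_2 = 0  (should be 0).
Result: proj_W(v) = (0, 42/83, 219/83, -267/83).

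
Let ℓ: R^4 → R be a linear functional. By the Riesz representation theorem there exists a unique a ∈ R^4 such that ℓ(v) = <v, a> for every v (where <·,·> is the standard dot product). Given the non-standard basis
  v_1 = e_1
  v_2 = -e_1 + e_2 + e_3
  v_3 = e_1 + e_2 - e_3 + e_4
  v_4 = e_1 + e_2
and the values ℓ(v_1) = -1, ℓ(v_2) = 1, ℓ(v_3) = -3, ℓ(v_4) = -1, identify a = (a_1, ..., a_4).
a = (-1, 0, 0, -2)

Write a = (a_1, ..., a_4) in the standard basis. For each basis vector v_i, ℓ(v_i) = <v_i, a> is a linear equation in the a_j's. Collect the n equations into a matrix system V a = ℓ, where row i of V is v_i (expressed in the standard basis). Since V is invertible (lower-triangular with 1s on the diagonal, up to permutation), solve by back-substitution:
  V =
[[1, 0, 0, 0],
 [-1, 1, 1, 0],
 [1, 1, -1, 1],
 [1, 1, 0, 0]]
  V a = (-1, 1, -3, -1)
Solving gives a = (-1, 0, 0, -2).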